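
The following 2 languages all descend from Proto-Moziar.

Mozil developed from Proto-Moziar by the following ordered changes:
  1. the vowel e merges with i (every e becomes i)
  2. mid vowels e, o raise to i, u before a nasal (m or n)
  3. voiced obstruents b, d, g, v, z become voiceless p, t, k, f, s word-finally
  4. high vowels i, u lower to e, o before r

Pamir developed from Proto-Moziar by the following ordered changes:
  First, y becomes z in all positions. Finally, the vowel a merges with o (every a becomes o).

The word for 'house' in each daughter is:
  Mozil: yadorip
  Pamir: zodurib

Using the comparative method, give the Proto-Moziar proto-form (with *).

*yadurib

Position 1: Mozil has y, Pamir has z. Mozil preserves y here (none of its changes turn any other segment into y), so the proto-segment is *y.
Position 2: Mozil has a, Pamir has o. Mozil preserves a here (none of its changes turn any other segment into a), so the proto-segment is *a.
Position 4: Mozil has o, Pamir has u. Pamir preserves u here (none of its changes turn any other segment into u), so the proto-segment is *u.
This points to *yadurib. Verify forward in each daughter:
Mozil: *yadurib
  yadurib (rule 1 does not apply)
  yadurib (rule 2 does not apply)
  yadurib → yadurip   [final devoicing]
  yadurip → yadorip   [pre-rhotic lowering]
  giving Mozil yadorip.
Pamir: *yadurib
  yadurib → zadurib   [unconditioned shift]
  zadurib → zodurib   [vowel merger]
  giving Pamir zodurib.
No other proto-form is consistent with every reflex, so the reconstruction is *yadurib.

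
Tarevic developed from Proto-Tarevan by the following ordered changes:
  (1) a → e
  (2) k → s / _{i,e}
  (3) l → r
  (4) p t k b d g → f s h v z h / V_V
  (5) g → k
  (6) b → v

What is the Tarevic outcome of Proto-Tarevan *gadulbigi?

kezurvihi

Tarevic: start from *gadulbigi.
  rule 1 (vowel merger): gadulbigi → gedulbigi
  rule 2: no change — gedulbigi
  rule 3 (unconditioned shift): gedulbigi → gedurbigi
  rule 4 (intervocalic lenition): gedurbigi → gezurbihi
  rule 5 (unconditioned shift): gezurbihi → kezurbihi
  rule 6 (unconditioned shift): kezurbihi → kezurvihi
  ⇒ Tarevic kezurvihi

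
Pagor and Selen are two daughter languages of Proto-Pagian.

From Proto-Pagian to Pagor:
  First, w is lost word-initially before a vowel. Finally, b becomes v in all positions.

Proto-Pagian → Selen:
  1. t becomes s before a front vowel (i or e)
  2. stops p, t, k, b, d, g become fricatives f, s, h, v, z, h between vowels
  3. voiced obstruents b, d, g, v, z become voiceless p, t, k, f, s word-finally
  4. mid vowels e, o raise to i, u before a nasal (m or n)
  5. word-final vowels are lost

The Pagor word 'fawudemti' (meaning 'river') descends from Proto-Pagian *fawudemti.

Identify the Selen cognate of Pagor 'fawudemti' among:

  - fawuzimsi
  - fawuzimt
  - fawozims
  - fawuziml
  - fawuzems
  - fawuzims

Selen: start from *fawudemti.
  rule 1 (palatalisation): fawudemti → fawudemsi
  rule 2 (intervocalic lenition): fawudemsi → fawuzemsi
  rule 3: no change — fawuzemsi
  rule 4 (pre-nasal raising): fawuzemsi → fawuzimsi
  rule 5 (apocope): fawuzimsi → fawuzims
  ⇒ Selen fawuzims
Only 'fawuzims' matches the regular Selen development of *fawudemti.

fawuzims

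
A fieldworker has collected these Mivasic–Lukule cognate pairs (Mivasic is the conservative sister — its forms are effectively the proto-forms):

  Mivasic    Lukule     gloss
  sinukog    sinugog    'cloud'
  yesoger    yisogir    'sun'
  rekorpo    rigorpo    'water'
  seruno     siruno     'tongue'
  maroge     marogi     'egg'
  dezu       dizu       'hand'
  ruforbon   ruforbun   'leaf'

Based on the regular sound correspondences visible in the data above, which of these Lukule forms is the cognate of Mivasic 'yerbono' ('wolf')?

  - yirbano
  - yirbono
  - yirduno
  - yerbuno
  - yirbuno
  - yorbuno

yirbuno

yesoger ~ yisogir, seruno ~ siruno — Mivasic e corresponds to Lukule i after a consonant, before r.
ruforbon ~ ruforbun — Mivasic o corresponds to Lukule u after a consonant, before a nasal.
Applying these to Mivasic 'yerbono':
  yerbono → yirbono   (e→i after a consonant, before r)
  yirbono → yirbuno   (o→u after a consonant, before a nasal)
So the Lukule cognate is 'yirbuno'.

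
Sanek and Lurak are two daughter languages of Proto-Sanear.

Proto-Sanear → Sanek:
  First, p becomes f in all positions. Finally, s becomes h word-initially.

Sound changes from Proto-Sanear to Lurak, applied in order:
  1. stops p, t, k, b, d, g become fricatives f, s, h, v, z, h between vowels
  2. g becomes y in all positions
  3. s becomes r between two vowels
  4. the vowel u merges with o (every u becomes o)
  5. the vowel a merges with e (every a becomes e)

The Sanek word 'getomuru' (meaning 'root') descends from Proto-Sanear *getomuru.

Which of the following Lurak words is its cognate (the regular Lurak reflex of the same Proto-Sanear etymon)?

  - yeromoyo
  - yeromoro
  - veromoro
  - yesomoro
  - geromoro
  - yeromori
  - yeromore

Lurak: start from *getomuru.
  rule 1 (intervocalic lenition): getomuru → gesomuru
  rule 2 (unconditioned shift): gesomuru → yesomuru
  rule 3 (rhotacism): yesomuru → yeromuru
  rule 4 (vowel merger): yeromuru → yeromoro
  rule 5: no change — yeromoro
  ⇒ Lurak yeromoro

yeromoro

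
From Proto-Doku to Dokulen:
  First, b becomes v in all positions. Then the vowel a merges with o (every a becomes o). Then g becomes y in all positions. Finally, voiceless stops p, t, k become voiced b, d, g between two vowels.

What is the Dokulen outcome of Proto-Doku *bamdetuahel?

vomdeduohel

Dokulen: *bamdetuahel > vamdetuahel > vomdetuohel > vomdeduohel  (by unconditioned shift, vowel merger, intervocalic voicing)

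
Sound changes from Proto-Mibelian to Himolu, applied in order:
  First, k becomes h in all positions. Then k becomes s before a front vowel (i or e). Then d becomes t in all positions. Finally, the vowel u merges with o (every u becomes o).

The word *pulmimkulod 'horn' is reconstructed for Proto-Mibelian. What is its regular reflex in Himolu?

polmimholot

Himolu: *pulmimkulod > pulmimhulod > pulmimhulot > polmimholot  (by unconditioned shift, unconditioned shift, vowel merger)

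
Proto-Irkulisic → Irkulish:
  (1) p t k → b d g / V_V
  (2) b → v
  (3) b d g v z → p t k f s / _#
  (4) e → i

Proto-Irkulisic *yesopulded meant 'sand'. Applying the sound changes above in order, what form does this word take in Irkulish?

yisovuldit

Irkulish: *yesopulded
  yesopulded → yesobulded   [intervocalic voicing]
  yesobulded → yesovulded   [unconditioned shift]
  yesovulded → yesovuldet   [final devoicing]
  yesovuldet → yisovuldit   [vowel merger]
  giving Irkulish yisovuldit.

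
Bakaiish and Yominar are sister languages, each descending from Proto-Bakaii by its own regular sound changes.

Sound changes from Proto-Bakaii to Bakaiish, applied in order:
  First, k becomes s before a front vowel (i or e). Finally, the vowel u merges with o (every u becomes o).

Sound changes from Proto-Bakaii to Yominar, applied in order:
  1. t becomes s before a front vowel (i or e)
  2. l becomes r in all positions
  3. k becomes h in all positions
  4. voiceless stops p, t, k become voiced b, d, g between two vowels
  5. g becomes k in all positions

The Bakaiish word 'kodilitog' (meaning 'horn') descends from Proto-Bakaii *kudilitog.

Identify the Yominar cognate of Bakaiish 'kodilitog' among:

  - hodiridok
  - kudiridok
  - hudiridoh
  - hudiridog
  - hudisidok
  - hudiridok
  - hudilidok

Yominar: *kudilitog > kudiritog > hudiritog > hudiridog > hudiridok  (by unconditioned shift, unconditioned shift, intervocalic voicing, unconditioned shift)

hudiridok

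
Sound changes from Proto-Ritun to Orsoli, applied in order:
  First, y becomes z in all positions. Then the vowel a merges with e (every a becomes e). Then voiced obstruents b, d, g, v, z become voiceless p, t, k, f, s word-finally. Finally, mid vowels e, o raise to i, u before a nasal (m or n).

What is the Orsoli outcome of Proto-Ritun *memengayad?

Orsoli: *memengayad > memengazad > memengezed > memengezet > mimingezet  (by unconditioned shift, vowel merger, final devoicing, pre-nasal raising)

mimingezet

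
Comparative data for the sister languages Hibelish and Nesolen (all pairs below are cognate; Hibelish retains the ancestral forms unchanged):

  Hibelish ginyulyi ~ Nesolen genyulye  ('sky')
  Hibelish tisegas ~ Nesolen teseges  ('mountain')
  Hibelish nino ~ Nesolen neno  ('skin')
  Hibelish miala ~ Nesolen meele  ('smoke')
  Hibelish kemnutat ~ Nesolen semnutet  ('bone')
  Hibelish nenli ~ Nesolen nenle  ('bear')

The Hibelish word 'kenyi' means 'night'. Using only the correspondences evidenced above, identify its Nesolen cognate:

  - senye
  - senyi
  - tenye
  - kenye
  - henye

senye

kemnutat ~ semnutet — Hibelish k corresponds to Nesolen s word-initially before a front vowel.
ginyulyi ~ genyulye, nenli ~ nenle — Hibelish i corresponds to Nesolen e word-finally.
Applying these to Hibelish 'kenyi':
  kenyi → senyi   (k→s word-initially before a front vowel)
  senyi → senye   (i→e word-finally)
So the Nesolen cognate is 'senye'.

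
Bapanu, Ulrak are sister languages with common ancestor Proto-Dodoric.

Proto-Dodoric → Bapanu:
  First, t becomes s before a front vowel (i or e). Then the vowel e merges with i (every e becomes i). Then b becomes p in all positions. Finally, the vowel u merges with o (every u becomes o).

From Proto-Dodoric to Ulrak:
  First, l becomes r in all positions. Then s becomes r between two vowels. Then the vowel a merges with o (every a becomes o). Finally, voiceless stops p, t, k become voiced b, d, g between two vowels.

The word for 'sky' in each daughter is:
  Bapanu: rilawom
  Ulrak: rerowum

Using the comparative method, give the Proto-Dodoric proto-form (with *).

Position 6: Bapanu has o, Ulrak has u. Ulrak preserves u here (none of its changes turn any other segment into u), so the proto-segment is *u.
Position 2: Bapanu has i, Ulrak has e. Ulrak preserves e here (none of its changes turn any other segment into e), so the proto-segment is *e.
Verify the candidate proto-form against each daughter:
Bapanu: *relawum
  relawum (rule 1 does not apply)
  relawum → rilawum   [vowel merger]
  rilawum (rule 3 does not apply)
  rilawum → rilawom   [vowel merger]
  giving Bapanu rilawom.
Ulrak: start from *relawum.
  rule 1 (unconditioned shift): relawum → rerawum
  rule 2: no change — rerawum
  rule 3 (vowel merger): rerawum → rerowum
  rule 4: no change — rerowum
  ⇒ Ulrak rerowum
Only *relawum yields all of Bapanu rilawom, Ulrak rerowum.

*relawum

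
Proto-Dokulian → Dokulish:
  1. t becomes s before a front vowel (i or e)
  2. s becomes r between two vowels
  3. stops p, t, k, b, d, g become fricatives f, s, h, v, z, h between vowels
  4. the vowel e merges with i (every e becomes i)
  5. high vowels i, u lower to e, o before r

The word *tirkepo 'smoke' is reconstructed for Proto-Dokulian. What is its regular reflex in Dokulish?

Dokulish: *tirkepo > sirkepo > sirkefo > sirkifo > serkifo  (by palatalisation, intervocalic lenition, vowel merger, pre-rhotic lowering)

serkifo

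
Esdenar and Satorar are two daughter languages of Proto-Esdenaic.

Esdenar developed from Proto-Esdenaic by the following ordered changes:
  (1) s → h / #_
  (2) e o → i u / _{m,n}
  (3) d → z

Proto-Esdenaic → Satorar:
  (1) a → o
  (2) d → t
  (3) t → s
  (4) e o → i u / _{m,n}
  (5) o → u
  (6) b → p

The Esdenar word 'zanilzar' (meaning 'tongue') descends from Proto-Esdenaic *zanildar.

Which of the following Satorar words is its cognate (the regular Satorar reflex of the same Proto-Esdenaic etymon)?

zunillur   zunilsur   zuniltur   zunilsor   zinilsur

Satorar: *zanildar > zonildor > zoniltor > zonilsor > zunilsor > zunilsur  (by vowel merger, unconditioned shift, unconditioned shift, pre-nasal raising, vowel merger)
Among the options, 'zunilsur' alone shows every Satorar change applied in order.

zunilsur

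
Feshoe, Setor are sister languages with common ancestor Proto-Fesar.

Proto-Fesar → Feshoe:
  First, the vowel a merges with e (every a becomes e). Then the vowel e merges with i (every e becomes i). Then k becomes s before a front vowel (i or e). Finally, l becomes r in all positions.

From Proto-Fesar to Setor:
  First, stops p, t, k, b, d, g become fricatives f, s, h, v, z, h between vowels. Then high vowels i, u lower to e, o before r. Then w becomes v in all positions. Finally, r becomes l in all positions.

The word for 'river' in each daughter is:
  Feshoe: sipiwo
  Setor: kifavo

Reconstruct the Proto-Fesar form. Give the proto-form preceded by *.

*kipawo

Position 3: Feshoe has p, Setor has f. Feshoe preserves p here (none of its changes turn any other segment into p), so the proto-segment is *p.
Position 5: Feshoe has w, Setor has v. Feshoe preserves w here (none of its changes turn any other segment into w), so the proto-segment is *w.
Position 1: Feshoe has s, Setor has k. Setor preserves k here (none of its changes turn any other segment into k), so the proto-segment is *k.
Continuing position by position gives *kipawo; check it forward:
Feshoe: *kipawo > kipewo > kipiwo > sipiwo  (by vowel merger, vowel merger, palatalisation)
Setor: *kipawo
  kipawo → kifawo   [intervocalic lenition]
  kifawo (rule 2 does not apply)
  kifawo → kifavo   [unconditioned shift]
  kifavo (rule 4 does not apply)
  giving Setor kifavo.
Only *kipawo yields all of Feshoe sipiwo, Setor kifavo.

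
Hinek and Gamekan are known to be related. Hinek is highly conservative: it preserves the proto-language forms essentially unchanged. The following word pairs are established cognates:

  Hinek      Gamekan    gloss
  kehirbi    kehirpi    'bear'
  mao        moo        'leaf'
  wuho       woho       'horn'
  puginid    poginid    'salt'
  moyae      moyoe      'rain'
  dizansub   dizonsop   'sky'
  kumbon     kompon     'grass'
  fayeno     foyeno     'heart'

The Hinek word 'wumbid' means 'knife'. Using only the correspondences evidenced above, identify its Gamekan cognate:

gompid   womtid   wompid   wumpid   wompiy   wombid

wompid

kumbon ~ kompon — Hinek u corresponds to Gamekan o after a consonant, before a nasal.
kehirbi ~ kehirpi — Hinek b corresponds to Gamekan p after a consonant, before a front vowel.
Applying these to Hinek 'wumbid':
  wumbid → wombid   (u→o after a consonant, before a nasal)
  wombid → wompid   (b→p after a consonant, before a front vowel)
So the Gamekan cognate is 'wompid'.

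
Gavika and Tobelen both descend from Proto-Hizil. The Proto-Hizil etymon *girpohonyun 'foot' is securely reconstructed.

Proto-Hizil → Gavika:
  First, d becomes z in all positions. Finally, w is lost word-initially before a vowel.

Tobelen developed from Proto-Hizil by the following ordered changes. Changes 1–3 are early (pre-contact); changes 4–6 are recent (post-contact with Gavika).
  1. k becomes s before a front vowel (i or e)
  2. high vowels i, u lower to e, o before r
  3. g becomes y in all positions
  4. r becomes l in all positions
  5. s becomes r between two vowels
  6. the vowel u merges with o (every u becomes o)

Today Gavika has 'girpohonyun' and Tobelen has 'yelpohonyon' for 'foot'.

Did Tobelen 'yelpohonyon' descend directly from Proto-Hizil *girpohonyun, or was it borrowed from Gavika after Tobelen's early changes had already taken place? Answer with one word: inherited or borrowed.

If inherited, *girpohonyun would pass through all of Tobelen's changes:
Tobelen: *girpohonyun > gerpohonyun > yerpohonyun > yelpohonyun > yelpohonyon  (by pre-rhotic lowering, unconditioned shift, unconditioned shift, vowel merger)
If borrowed from Gavika 'girpohonyun' after the early changes, it would undergo only the recent ones:
  rule 4 (unconditioned shift): girpohonyun → gilpohonyun
  rule 5 (rhotacism): no change (gilpohonyun)
  rule 6 (vowel merger): gilpohonyun → gilpohonyon
  ⇒ as a loan: gilpohonyon
Tobelen 'yelpohonyon' matches the inherited outcome exactly, so it is an inherited cognate, not a loan.

inherited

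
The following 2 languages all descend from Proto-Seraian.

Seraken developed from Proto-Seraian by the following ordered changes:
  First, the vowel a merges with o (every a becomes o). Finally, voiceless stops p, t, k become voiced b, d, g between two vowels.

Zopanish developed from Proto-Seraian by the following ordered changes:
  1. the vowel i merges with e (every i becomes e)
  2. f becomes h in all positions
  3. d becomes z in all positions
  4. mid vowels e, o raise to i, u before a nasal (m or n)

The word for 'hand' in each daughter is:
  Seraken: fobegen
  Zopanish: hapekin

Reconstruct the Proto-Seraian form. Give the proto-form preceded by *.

*fapeken

Position 6: Seraken has e, Zopanish has i. Seraken preserves e here (none of its changes turn any other segment into e), so the proto-segment is *e.
Position 2: Seraken has o, Zopanish has a. Zopanish preserves a here (none of its changes turn any other segment into a), so the proto-segment is *a.
Verify the candidate proto-form against each daughter:
Seraken: *fapeken > fopeken > fobegen  (by vowel merger, intervocalic voicing)
Zopanish: *fapeken
  fapeken (rule 1 does not apply)
  fapeken → hapeken   [unconditioned shift]
  hapeken (rule 3 does not apply)
  hapeken → hapekin   [pre-nasal raising]
  giving Zopanish hapekin.
Only *fapeken yields all of Seraken fobegen, Zopanish hapekin.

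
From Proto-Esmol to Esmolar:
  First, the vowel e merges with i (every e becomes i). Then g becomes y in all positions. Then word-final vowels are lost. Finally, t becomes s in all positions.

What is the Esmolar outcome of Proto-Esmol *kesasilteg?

kisasilsiy

Esmolar: *kesasilteg
  kesasilteg → kisasiltig   [vowel merger]
  kisasiltig → kisasiltiy   [unconditioned shift]
  kisasiltiy (rule 3 does not apply)
  kisasiltiy → kisasilsiy   [unconditioned shift]
  giving Esmolar kisasilsiy.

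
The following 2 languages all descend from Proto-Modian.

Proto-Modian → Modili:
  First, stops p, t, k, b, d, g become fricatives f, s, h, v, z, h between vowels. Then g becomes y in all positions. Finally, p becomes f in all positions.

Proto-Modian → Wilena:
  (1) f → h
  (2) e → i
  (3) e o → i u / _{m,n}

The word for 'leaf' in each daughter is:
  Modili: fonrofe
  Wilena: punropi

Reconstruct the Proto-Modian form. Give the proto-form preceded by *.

Position 2: Modili has o, Wilena has u. Modili preserves o here (none of its changes turn any other segment into o), so the proto-segment is *o.
Position 1: Modili has f, Wilena has p. Wilena preserves p here (none of its changes turn any other segment into p), so the proto-segment is *p.
Continuing position by position gives *ponrope; check it forward:
Modili: start from *ponrope.
  rule 1 (intervocalic lenition): ponrope → ponrofe
  rule 2: no change — ponrofe
  rule 3 (unconditioned shift): ponrofe → fonrofe
  ⇒ Modili fonrofe
Wilena: *ponrope
  ponrope (rule 1 does not apply)
  ponrope → ponropi   [vowel merger]
  ponropi → punropi   [pre-nasal raising]
  giving Wilena punropi.
*ponrope is the unique common source.

*ponrope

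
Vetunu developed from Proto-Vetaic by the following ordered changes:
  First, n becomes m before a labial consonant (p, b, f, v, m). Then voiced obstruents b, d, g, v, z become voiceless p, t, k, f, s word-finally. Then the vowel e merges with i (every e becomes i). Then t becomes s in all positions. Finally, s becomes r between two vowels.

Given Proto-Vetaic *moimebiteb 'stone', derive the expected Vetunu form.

moimibirip

Vetunu: *moimebiteb
  moimebiteb (rule 1 does not apply)
  moimebiteb → moimebitep   [final devoicing]
  moimebitep → moimibitip   [vowel merger]
  moimibitip → moimibisip   [unconditioned shift]
  moimibisip → moimibirip   [rhotacism]
  giving Vetunu moimibirip.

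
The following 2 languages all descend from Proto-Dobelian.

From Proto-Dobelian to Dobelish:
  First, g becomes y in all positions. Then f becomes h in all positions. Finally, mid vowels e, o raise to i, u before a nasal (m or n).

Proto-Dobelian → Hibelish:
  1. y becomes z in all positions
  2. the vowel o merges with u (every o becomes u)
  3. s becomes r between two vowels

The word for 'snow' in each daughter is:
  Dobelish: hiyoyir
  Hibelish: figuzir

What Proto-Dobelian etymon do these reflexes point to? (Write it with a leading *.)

*figoyir

Position 5: Dobelish has y, Hibelish has z. Taking the neighbouring segments as reconstructed: Dobelish y could go back to *g or *y; Hibelish z could go back to *z or *y — the one source consistent with every daughter is *y.
Position 4: Dobelish has o, Hibelish has u. Dobelish preserves o here (none of its changes turn any other segment into o), so the proto-segment is *o.
Position 3: Dobelish has y, Hibelish has g. Hibelish preserves g here (none of its changes turn any other segment into g), so the proto-segment is *g.
Verify the candidate proto-form against each daughter:
Dobelish: *figoyir
  figoyir → fiyoyir   [unconditioned shift]
  fiyoyir → hiyoyir   [unconditioned shift]
  hiyoyir (rule 3 does not apply)
  giving Dobelish hiyoyir.
Hibelish: *figoyir
  figoyir → figozir   [unconditioned shift]
  figozir → figuzir   [vowel merger]
  figuzir (rule 3 does not apply)
  giving Hibelish figuzir.
No other proto-form is consistent with every reflex, so the reconstruction is *figoyir.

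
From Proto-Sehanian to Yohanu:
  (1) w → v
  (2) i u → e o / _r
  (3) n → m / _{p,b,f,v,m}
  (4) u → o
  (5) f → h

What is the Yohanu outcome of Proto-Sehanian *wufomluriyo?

Yohanu: start from *wufomluriyo.
  rule 1 (unconditioned shift): wufomluriyo → vufomluriyo
  rule 2 (pre-rhotic lowering): vufomluriyo → vufomloriyo
  rule 3: no change — vufomloriyo
  rule 4 (vowel merger): vufomloriyo → vofomloriyo
  rule 5 (unconditioned shift): vofomloriyo → vohomloriyo
  ⇒ Yohanu vohomloriyo

vohomloriyo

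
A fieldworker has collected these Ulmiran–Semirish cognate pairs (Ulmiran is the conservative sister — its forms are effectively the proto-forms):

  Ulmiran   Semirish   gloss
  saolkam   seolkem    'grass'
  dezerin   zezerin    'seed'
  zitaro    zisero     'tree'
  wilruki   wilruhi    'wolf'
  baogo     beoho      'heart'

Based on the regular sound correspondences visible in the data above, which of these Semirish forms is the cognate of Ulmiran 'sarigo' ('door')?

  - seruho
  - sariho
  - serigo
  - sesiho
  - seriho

seriho

zitaro ~ zisero — Ulmiran a corresponds to Semirish e after a consonant, before r.
baogo ~ beoho — Ulmiran g corresponds to Semirish h between vowels (before a back vowel).
Applying these to Ulmiran 'sarigo':
  sarigo → serigo   (a→e after a consonant, before r)
  serigo → seriho   (g→h between vowels (before a back vowel))
So the Semirish cognate is 'seriho'.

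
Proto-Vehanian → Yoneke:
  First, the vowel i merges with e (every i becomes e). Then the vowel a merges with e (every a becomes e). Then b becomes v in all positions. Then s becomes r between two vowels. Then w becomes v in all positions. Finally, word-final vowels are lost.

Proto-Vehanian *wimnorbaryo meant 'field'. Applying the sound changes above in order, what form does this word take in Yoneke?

vemnorvery

Yoneke: *wimnorbaryo
  wimnorbaryo → wemnorbaryo   [vowel merger]
  wemnorbaryo → wemnorberyo   [vowel merger]
  wemnorberyo → wemnorveryo   [unconditioned shift]
  wemnorveryo (rule 4 does not apply)
  wemnorveryo → vemnorveryo   [unconditioned shift]
  vemnorveryo → vemnorvery   [apocope]
  giving Yoneke vemnorvery.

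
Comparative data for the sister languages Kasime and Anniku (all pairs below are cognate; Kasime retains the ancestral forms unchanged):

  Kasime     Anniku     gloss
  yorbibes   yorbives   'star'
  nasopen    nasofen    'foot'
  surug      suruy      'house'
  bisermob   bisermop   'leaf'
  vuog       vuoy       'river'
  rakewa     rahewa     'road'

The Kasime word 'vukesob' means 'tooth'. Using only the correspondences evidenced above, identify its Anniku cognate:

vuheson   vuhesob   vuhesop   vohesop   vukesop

vuhesop

rakewa ~ rahewa — Kasime k corresponds to Anniku h between vowels (before a front vowel).
bisermob ~ bisermop — Kasime b corresponds to Anniku p word-finally.
Applying these to Kasime 'vukesob':
  vukesob → vuhesob   (k→h between vowels (before a front vowel))
  vuhesob → vuhesop   (b→p word-finally)
So the Anniku cognate is 'vuhesop'.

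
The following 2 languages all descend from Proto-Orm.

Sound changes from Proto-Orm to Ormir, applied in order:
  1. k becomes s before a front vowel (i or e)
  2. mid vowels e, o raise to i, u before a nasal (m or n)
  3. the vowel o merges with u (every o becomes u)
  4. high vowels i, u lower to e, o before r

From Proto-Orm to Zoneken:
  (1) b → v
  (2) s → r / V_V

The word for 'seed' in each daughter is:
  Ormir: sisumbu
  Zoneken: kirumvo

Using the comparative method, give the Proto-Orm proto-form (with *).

Position 7: Ormir has u, Zoneken has o. Zoneken preserves o here (none of its changes turn any other segment into o), so the proto-segment is *o.
Position 1: Ormir has s, Zoneken has k. Zoneken preserves k here (none of its changes turn any other segment into k), so the proto-segment is *k.
Position 6: Ormir has b, Zoneken has v. Ormir preserves b here (none of its changes turn any other segment into b), so the proto-segment is *b.
This points to *kisumbo. Verify forward in each daughter:
Ormir: *kisumbo
  kisumbo → sisumbo   [palatalisation]
  sisumbo (rule 2 does not apply)
  sisumbo → sisumbu   [vowel merger]
  sisumbu (rule 4 does not apply)
  giving Ormir sisumbu.
Zoneken: *kisumbo > kisumvo > kirumvo  (by unconditioned shift, rhotacism)
No other proto-form is consistent with every reflex, so the reconstruction is *kisumbo.

*kisumbo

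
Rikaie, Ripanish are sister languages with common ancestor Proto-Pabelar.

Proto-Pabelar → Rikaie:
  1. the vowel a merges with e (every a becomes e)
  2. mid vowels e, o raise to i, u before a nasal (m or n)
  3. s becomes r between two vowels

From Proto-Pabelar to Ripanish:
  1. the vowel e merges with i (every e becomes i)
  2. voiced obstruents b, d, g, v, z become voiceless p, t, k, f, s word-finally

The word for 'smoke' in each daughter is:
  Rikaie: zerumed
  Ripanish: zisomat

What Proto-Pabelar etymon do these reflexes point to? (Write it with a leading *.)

*zesomad

Position 2: Rikaie has e, Ripanish has i. Taking the neighbouring segments as reconstructed: Rikaie e could go back to *a or *e; Ripanish i could go back to *e or *i — the one source consistent with every daughter is *e.
Position 7: Rikaie has d, Ripanish has t. Rikaie preserves d here (none of its changes turn any other segment into d), so the proto-segment is *d.
Position 6: Rikaie has e, Ripanish has a. Ripanish preserves a here (none of its changes turn any other segment into a), so the proto-segment is *a.
This points to *zesomad. Verify forward in each daughter:
Rikaie: *zesomad > zesomed > zesumed > zerumed  (by vowel merger, pre-nasal raising, rhotacism)
Ripanish: *zesomad
  zesomad → zisomad   [vowel merger]
  zisomad → zisomat   [final devoicing]
  giving Ripanish zisomat.
Only *zesomad yields all of Rikaie zerumed, Ripanish zisomat.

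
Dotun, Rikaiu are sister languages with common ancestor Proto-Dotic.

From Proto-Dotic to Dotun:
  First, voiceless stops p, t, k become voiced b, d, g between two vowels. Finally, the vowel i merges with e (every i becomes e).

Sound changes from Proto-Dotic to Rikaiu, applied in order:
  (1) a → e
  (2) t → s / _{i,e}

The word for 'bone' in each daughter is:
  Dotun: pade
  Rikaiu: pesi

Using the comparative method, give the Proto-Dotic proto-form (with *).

Position 2: Dotun has a, Rikaiu has e. Dotun preserves a here (none of its changes turn any other segment into a), so the proto-segment is *a.
Position 4: Dotun has e, Rikaiu has i. Rikaiu preserves i here (none of its changes turn any other segment into i), so the proto-segment is *i.
Position 3: Dotun has d, Rikaiu has s. Taking the neighbouring segments as reconstructed: Dotun d could go back to *t or *d; Rikaiu s could go back to *t or *s — the one source consistent with every daughter is *t.
Continuing position by position gives *pati; check it forward:
Dotun: *pati > padi > pade  (by intervocalic voicing, vowel merger)
Rikaiu: *pati > peti > pesi  (by vowel merger, palatalisation)
Only *pati yields all of Dotun pade, Rikaiu pesi.

*pati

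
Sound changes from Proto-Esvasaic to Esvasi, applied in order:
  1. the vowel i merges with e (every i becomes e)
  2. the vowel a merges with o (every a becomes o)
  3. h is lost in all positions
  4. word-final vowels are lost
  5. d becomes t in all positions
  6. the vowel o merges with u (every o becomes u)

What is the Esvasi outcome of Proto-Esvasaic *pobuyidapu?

pubuyetup

Esvasi: *pobuyidapu > pobuyedapu > pobuyedopu > pobuyedop > pobuyetop > pubuyetup  (by vowel merger, vowel merger, apocope, unconditioned shift, vowel merger)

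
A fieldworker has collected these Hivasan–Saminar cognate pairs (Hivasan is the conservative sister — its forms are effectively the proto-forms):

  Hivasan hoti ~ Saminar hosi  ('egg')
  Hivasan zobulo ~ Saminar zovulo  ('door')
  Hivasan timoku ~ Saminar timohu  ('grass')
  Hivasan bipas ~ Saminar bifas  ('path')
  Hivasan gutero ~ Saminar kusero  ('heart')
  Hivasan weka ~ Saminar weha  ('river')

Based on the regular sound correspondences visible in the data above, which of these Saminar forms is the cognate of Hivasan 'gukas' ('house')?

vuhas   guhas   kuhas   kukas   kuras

gutero ~ kusero — Hivasan g corresponds to Saminar k word-initially before a back vowel.
weka ~ weha — Hivasan k corresponds to Saminar h between vowels (before a back vowel).
Applying these to Hivasan 'gukas':
  gukas → kukas   (g→k word-initially before a back vowel)
  kukas → kuhas   (k→h between vowels (before a back vowel))
So the Saminar cognate is 'kuhas'.

kuhas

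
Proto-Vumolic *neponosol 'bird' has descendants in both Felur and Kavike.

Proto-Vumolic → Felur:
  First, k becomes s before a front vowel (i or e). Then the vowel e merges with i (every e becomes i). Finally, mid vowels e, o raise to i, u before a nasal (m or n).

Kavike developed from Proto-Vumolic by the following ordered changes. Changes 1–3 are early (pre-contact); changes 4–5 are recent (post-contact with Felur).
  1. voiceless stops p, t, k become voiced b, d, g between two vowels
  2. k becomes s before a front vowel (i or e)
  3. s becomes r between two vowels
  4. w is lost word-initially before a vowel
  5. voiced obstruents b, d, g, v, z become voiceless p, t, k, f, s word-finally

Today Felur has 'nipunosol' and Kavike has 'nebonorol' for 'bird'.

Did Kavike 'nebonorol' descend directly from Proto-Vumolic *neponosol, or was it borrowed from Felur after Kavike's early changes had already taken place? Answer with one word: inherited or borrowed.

inherited

If inherited, *neponosol would pass through all of Kavike's changes:
Kavike: *neponosol
  neponosol → nebonosol   [intervocalic voicing]
  nebonosol (rule 2 does not apply)
  nebonosol → nebonorol   [rhotacism]
  nebonorol (rule 4 does not apply)
  nebonorol (rule 5 does not apply)
  giving Kavike nebonorol.
If borrowed from Felur 'nipunosol' after the early changes, it would undergo only the recent ones:
  rule 4 (glide loss): no change (nipunosol)
  rule 5 (final devoicing): no change (nipunosol)
  ⇒ as a loan: nipunosol
Kavike 'nebonorol' matches the inherited outcome exactly, so it is an inherited cognate, not a loan.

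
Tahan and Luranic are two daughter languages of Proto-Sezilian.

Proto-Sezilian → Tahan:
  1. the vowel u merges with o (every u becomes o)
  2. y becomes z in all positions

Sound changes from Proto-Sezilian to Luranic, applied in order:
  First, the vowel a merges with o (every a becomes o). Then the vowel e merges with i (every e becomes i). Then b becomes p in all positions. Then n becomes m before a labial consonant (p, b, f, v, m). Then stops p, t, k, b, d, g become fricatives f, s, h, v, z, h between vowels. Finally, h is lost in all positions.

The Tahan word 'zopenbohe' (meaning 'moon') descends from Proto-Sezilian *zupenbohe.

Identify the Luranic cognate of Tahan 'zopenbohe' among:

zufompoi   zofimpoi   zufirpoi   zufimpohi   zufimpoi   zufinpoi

zufimpoi

Luranic: *zupenbohe
  zupenbohe (rule 1 does not apply)
  zupenbohe → zupinbohi   [vowel merger]
  zupinbohi → zupinpohi   [unconditioned shift]
  zupinpohi → zupimpohi   [nasal place assimilation]
  zupimpohi → zufimpohi   [intervocalic lenition]
  zufimpohi → zufimpoi   [h-loss]
  giving Luranic zufimpoi.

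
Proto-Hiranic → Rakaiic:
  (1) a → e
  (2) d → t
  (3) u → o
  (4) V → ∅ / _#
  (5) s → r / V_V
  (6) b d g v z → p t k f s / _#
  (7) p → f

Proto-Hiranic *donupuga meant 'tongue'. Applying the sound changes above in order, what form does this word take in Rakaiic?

Rakaiic: *donupuga > donupuge > tonupuge > tonopoge > tonopog > tonopok > tonofok  (by vowel merger, unconditioned shift, vowel merger, apocope, final devoicing, unconditioned shift)

tonofok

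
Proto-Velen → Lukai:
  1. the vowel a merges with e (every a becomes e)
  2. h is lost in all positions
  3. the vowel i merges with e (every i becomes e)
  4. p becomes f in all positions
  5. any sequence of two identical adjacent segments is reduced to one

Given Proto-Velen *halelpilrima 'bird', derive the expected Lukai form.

Lukai: *halelpilrima
  halelpilrima → helelpilrime   [vowel merger]
  helelpilrime → elelpilrime   [h-loss]
  elelpilrime → elelpelreme   [vowel merger]
  elelpelreme → elelfelreme   [unconditioned shift]
  elelfelreme (rule 5 does not apply)
  giving Lukai elelfelreme.

elelfelreme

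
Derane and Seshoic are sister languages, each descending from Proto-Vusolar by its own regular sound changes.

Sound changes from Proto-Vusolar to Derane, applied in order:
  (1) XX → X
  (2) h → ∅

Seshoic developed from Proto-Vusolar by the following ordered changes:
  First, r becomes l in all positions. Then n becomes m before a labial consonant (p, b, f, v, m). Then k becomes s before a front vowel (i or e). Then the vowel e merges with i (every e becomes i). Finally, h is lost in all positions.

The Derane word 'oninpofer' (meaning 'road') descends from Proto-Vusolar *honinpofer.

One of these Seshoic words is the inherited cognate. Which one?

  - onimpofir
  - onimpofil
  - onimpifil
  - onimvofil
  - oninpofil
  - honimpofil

onimpofil

Seshoic: *honinpofer > honinpofel > honimpofel > honimpofil > onimpofil  (by unconditioned shift, nasal place assimilation, vowel merger, h-loss)
The other candidates each miss or misapply at least one Seshoic change.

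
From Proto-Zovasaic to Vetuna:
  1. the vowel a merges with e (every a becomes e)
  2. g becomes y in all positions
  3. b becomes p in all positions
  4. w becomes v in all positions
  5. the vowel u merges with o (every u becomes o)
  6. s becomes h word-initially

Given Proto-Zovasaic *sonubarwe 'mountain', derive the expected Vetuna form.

Vetuna: start from *sonubarwe.
  rule 1 (vowel merger): sonubarwe → sonuberwe
  rule 2: no change — sonuberwe
  rule 3 (unconditioned shift): sonuberwe → sonuperwe
  rule 4 (unconditioned shift): sonuperwe → sonuperve
  rule 5 (vowel merger): sonuperve → sonoperve
  rule 6 (debuccalisation): sonoperve → honoperve
  ⇒ Vetuna honoperve

honoperve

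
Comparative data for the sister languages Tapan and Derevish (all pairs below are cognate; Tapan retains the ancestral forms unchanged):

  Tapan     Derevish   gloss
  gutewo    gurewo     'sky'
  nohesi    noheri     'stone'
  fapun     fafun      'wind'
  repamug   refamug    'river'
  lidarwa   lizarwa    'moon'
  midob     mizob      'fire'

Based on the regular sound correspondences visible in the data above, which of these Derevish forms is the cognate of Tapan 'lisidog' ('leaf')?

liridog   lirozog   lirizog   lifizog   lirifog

lirizog

nohesi ~ noheri — Tapan s corresponds to Derevish r between vowels (before a front vowel).
midob ~ mizob — Tapan d corresponds to Derevish z between vowels (before a back vowel).
Applying these to Tapan 'lisidog':
  lisidog → liridog   (s→r between vowels (before a front vowel))
  liridog → lirizog   (d→z between vowels (before a back vowel))
So the Derevish cognate is 'lirizog'.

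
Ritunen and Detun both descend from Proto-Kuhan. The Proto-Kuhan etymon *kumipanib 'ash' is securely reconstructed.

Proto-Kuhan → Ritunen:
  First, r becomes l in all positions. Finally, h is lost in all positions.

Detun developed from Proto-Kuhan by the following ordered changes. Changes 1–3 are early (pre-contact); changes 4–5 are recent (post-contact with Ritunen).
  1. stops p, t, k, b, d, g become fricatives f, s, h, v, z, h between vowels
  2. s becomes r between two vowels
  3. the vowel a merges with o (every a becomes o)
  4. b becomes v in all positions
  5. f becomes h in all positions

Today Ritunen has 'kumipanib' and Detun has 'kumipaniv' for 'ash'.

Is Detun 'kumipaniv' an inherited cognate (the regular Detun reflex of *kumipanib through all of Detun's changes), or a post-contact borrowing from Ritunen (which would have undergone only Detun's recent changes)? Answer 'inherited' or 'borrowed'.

borrowed

If inherited, *kumipanib would pass through all of Detun's changes:
Detun: *kumipanib > kumifanib > kumifonib > kumifoniv > kumihoniv  (by intervocalic lenition, vowel merger, unconditioned shift, unconditioned shift)
If borrowed from Ritunen 'kumipanib' after the early changes, it would undergo only the recent ones:
  rule 4 (unconditioned shift): kumipanib → kumipaniv
  rule 5 (unconditioned shift): no change (kumipaniv)
  ⇒ as a loan: kumipaniv
Detun 'kumipaniv' matches the loan outcome 'kumipaniv', not the inherited 'kumihoniv' — it skipped the early Detun changes, so it was borrowed from Ritunen.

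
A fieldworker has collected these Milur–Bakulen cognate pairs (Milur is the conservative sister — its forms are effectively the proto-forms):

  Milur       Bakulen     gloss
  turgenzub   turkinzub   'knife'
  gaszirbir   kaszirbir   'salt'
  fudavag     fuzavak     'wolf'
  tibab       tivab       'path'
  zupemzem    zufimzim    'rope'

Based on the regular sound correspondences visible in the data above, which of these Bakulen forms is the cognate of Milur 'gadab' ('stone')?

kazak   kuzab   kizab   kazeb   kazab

gaszirbir ~ kaszirbir — Milur g corresponds to Bakulen k word-initially before a back vowel.
fudavag ~ fuzavak — Milur d corresponds to Bakulen z between vowels (before a back vowel).
Applying these to Milur 'gadab':
  gadab → kadab   (g→k word-initially before a back vowel)
  kadab → kazab   (d→z between vowels (before a back vowel))
So the Bakulen cognate is 'kazab'.

kazab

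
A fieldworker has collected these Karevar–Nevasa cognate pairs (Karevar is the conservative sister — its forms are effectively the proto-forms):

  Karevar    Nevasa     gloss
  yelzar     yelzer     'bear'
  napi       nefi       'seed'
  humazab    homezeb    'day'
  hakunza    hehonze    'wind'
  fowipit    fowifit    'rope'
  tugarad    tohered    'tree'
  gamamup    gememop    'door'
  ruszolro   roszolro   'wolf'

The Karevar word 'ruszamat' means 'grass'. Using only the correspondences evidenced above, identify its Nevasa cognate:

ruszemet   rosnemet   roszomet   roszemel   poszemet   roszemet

tugarad ~ tohered, ruszolro ~ roszolro — Karevar u corresponds to Nevasa o after a consonant, before a consonant other than r, m, n, p, b, f, v.
gamamup ~ gememop — Karevar a corresponds to Nevasa e after a consonant, before a nasal.
humazab ~ homezeb, hakunza ~ hehonze — Karevar a corresponds to Nevasa e after a consonant, before a consonant other than r, m, n, p, b, f, v.
Applying these to Karevar 'ruszamat':
  ruszamat → roszamat   (u→o after a consonant, before a consonant other than r, m, n, p, b, f, v)
  roszamat → roszemat   (a→e after a consonant, before a nasal)
  roszemat → roszemet   (a→e after a consonant, before a consonant other than r, m, n, p, b, f, v)
So the Nevasa cognate is 'roszemet'.

roszemet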